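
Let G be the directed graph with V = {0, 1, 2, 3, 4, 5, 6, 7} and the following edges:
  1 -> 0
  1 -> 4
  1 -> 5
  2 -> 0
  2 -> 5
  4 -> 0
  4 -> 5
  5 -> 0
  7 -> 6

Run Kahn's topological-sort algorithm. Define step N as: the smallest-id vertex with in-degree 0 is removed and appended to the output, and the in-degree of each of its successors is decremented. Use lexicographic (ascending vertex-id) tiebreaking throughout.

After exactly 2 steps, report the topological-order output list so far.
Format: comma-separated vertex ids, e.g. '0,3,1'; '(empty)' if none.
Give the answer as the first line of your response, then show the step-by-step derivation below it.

1,2

step 1: output 1; order=[1]; indeg=(3,0,0,0,0,2,1,0)
step 2: output 2; order=[1,2]; indeg=(2,0,0,0,0,1,1,0)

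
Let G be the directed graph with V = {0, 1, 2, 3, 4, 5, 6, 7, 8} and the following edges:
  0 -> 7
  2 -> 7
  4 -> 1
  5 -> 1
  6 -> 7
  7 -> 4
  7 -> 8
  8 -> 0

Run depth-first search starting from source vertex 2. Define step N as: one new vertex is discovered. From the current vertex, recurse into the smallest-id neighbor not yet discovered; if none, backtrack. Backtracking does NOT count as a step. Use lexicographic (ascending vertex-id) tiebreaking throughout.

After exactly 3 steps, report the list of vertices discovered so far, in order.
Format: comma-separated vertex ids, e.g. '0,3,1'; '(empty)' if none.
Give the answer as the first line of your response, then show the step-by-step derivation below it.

2,7,4

step 1: discover 2; path=2; order=2
step 2: discover 7; path=2>7; order=2,7
step 3: discover 4; path=2>7>4; order=2,7,4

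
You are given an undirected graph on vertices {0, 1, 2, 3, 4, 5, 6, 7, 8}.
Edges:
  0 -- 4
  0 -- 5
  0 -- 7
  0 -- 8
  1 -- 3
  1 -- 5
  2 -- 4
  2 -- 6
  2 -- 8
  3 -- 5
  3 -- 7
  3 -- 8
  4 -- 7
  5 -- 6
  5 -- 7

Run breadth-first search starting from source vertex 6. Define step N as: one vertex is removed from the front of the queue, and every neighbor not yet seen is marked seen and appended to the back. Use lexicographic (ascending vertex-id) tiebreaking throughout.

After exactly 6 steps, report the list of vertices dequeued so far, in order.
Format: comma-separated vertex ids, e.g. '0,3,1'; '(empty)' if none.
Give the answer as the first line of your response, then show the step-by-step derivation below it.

6,2,5,4,8,0

step 1: dequeue 6; queue=[2,5]; order=6
step 2: dequeue 2; queue=[5,4,8]; order=6,2
step 3: dequeue 5; queue=[4,8,0,1,3,7]; order=6,2,5
step 4: dequeue 4; queue=[8,0,1,3,7]; order=6,2,5,4
step 5: dequeue 8; queue=[0,1,3,7]; order=6,2,5,4,8
step 6: dequeue 0; queue=[1,3,7]; order=6,2,5,4,8,0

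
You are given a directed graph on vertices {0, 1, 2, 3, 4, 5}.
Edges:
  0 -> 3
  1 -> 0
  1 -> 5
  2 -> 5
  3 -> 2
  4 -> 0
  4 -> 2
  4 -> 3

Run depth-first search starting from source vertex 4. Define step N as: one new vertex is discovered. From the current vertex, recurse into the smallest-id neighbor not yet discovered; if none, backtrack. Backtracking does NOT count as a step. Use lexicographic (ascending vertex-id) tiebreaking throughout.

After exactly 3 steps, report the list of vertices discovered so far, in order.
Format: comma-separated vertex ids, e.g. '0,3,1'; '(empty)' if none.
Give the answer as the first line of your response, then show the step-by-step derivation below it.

4,0,3

step 1: discover 4; path=4; order=4
step 2: discover 0; path=4>0; order=4,0
step 3: discover 3; path=4>0>3; order=4,0,3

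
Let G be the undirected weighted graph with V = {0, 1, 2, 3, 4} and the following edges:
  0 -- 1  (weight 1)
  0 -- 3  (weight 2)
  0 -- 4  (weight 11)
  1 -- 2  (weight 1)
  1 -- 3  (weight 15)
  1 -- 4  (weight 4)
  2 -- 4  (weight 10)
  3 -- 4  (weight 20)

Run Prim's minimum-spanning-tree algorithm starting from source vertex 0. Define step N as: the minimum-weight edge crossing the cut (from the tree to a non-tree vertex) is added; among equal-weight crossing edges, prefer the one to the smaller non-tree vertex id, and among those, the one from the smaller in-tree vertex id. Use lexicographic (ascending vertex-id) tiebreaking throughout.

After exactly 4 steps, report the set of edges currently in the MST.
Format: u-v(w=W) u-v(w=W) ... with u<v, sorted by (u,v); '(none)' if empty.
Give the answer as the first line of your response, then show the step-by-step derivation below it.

0-1(w=1) 0-3(w=2) 1-2(w=1) 1-4(w=4)

step 1: add edge 0-1 (w=1); MST = {0-1(w=1)}
step 2: add edge 1-2 (w=1); MST = {0-1(w=1) 1-2(w=1)}
step 3: add edge 0-3 (w=2); MST = {0-1(w=1) 0-3(w=2) 1-2(w=1)}
step 4: add edge 1-4 (w=4); MST = {0-1(w=1) 0-3(w=2) 1-2(w=1) 1-4(w=4)}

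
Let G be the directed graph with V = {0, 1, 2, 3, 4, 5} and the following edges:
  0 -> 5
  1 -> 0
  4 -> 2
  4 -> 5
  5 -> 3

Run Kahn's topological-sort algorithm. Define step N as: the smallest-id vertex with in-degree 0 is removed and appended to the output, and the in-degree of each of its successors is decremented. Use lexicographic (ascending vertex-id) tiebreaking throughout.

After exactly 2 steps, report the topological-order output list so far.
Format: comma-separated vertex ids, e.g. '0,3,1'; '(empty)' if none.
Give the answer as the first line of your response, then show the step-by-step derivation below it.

1,0

step 1: output 1; order=[1]; indeg=(0,0,1,1,0,2)
step 2: output 0; order=[1,0]; indeg=(0,0,1,1,0,1)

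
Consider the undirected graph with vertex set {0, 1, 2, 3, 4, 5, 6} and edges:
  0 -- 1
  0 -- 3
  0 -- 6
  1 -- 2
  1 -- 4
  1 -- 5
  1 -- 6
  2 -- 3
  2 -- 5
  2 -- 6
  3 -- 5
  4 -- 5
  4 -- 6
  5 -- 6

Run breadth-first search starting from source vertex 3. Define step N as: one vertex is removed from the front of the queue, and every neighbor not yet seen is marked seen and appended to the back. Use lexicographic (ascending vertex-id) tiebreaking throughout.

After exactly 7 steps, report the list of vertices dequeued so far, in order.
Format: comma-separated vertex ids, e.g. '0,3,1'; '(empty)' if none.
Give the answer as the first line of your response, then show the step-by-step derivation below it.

3,0,2,5,1,6,4

step 1: dequeue 3; queue=[0,2,5]; order=3
step 2: dequeue 0; queue=[2,5,1,6]; order=3,0
step 3: dequeue 2; queue=[5,1,6]; order=3,0,2
step 4: dequeue 5; queue=[1,6,4]; order=3,0,2,5
step 5: dequeue 1; queue=[6,4]; order=3,0,2,5,1
step 6: dequeue 6; queue=[4]; order=3,0,2,5,1,6
step 7: dequeue 4; queue=[(empty)]; order=3,0,2,5,1,6,4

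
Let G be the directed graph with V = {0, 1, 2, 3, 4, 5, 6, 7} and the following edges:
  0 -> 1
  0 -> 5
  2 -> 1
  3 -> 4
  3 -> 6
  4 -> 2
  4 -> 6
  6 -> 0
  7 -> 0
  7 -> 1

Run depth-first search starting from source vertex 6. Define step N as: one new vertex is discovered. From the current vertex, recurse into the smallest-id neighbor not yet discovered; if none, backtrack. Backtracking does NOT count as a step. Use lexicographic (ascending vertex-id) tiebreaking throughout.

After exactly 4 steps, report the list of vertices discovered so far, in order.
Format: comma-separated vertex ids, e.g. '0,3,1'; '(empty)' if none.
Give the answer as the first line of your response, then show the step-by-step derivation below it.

6,0,1,5

step 1: discover 6; path=6; order=6
step 2: discover 0; path=6>0; order=6,0
step 3: discover 1; path=6>0>1; order=6,0,1
step 4: discover 5; path=6>0>5; order=6,0,1,5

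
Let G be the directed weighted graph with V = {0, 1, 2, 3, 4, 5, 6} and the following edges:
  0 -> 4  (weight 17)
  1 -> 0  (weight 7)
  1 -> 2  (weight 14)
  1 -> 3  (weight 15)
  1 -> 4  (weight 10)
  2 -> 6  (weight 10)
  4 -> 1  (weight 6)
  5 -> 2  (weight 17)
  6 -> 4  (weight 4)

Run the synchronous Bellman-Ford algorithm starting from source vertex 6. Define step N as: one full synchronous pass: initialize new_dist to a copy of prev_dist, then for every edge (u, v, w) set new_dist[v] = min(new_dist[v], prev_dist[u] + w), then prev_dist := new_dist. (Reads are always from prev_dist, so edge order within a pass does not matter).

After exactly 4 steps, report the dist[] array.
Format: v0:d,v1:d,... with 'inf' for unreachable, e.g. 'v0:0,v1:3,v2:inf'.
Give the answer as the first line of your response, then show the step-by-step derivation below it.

v0:17,v1:10,v2:24,v3:25,v4:4,v5:inf,v6:0

step 1: dist = v0:inf,v1:inf,v2:inf,v3:inf,v4:4,v5:inf,v6:0
step 2: dist = v0:inf,v1:10,v2:inf,v3:inf,v4:4,v5:inf,v6:0
step 3: dist = v0:17,v1:10,v2:24,v3:25,v4:4,v5:inf,v6:0
step 4: dist = v0:17,v1:10,v2:24,v3:25,v4:4,v5:inf,v6:0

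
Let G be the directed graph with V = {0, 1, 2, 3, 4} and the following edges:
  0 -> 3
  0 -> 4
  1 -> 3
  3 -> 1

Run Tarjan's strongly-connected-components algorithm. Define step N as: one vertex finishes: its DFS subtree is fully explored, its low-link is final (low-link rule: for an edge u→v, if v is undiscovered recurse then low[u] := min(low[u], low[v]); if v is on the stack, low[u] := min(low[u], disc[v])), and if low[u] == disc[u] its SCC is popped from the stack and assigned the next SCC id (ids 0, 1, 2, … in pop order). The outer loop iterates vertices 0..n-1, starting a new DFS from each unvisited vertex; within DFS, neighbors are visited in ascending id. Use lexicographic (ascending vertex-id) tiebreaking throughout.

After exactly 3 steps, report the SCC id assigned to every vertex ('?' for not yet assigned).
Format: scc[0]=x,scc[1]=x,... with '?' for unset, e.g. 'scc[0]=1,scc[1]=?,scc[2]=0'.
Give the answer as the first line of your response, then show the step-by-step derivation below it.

scc[0]=?,scc[1]=0,scc[2]=?,scc[3]=0,scc[4]=1

step 1: low=(low[0]=0,low[1]=1,low[2]=?,low[3]=1,low[4]=?); scc=(scc[0]=?,scc[1]=?,scc[2]=?,scc[3]=?,scc[4]=?)
step 2: low=(low[0]=0,low[1]=1,low[2]=?,low[3]=1,low[4]=?); scc=(scc[0]=?,scc[1]=0,scc[2]=?,scc[3]=0,scc[4]=?)
step 3: low=(low[0]=0,low[1]=1,low[2]=?,low[3]=1,low[4]=3); scc=(scc[0]=?,scc[1]=0,scc[2]=?,scc[3]=0,scc[4]=1)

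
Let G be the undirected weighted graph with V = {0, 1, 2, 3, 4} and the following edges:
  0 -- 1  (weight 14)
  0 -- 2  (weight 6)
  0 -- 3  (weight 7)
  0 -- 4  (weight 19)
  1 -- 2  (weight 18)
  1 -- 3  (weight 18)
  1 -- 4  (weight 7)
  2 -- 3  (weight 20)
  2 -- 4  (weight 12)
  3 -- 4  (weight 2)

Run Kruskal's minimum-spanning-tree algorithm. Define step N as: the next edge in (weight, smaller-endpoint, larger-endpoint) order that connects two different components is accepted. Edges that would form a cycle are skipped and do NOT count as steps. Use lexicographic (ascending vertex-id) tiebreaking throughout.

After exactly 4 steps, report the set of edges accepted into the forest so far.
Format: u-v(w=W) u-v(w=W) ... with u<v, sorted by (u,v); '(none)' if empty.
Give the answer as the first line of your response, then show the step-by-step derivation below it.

0-2(w=6) 0-3(w=7) 1-4(w=7) 3-4(w=2)

step 1: add edge 3-4 (w=2); MST = {3-4(w=2)}
step 2: add edge 0-2 (w=6); MST = {0-2(w=6) 3-4(w=2)}
step 3: add edge 0-3 (w=7); MST = {0-2(w=6) 0-3(w=7) 3-4(w=2)}
step 4: add edge 1-4 (w=7); MST = {0-2(w=6) 0-3(w=7) 1-4(w=7) 3-4(w=2)}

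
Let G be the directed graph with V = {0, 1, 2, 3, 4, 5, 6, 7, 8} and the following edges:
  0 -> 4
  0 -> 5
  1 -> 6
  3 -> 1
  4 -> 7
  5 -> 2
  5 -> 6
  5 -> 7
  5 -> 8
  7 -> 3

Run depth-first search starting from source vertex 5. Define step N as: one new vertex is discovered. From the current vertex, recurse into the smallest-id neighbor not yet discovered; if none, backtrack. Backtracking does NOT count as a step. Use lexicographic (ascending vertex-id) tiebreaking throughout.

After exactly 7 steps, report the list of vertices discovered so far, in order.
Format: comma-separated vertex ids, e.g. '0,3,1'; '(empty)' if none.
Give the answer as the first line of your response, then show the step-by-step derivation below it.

5,2,6,7,3,1,8

step 1: discover 5; path=5; order=5
step 2: discover 2; path=5>2; order=5,2
step 3: discover 6; path=5>6; order=5,2,6
step 4: discover 7; path=5>7; order=5,2,6,7
step 5: discover 3; path=5>7>3; order=5,2,6,7,3
step 6: discover 1; path=5>7>3>1; order=5,2,6,7,3,1
step 7: discover 8; path=5>8; order=5,2,6,7,3,1,8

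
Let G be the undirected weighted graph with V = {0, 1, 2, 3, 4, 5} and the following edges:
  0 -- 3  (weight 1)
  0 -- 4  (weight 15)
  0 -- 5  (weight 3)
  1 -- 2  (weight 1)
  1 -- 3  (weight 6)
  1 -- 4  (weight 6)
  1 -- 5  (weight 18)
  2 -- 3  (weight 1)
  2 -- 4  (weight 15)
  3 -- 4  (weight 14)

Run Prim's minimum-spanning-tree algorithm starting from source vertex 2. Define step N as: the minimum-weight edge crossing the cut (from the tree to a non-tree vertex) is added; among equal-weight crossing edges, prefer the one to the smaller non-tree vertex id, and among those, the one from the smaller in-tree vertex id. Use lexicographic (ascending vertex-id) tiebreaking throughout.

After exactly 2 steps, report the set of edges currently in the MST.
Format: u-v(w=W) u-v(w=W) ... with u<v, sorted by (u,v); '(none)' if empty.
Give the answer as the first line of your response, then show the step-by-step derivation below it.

1-2(w=1) 2-3(w=1)

step 1: add edge 1-2 (w=1); MST = {1-2(w=1)}
step 2: add edge 2-3 (w=1); MST = {1-2(w=1) 2-3(w=1)}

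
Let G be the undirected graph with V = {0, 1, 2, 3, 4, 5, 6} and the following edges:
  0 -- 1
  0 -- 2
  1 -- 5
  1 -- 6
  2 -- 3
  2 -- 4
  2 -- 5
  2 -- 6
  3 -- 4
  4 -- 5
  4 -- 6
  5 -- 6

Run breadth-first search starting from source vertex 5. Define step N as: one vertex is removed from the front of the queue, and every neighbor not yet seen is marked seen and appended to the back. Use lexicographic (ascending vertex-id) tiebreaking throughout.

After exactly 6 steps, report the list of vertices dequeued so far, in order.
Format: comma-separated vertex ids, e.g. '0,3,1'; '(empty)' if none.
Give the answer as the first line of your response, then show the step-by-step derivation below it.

5,1,2,4,6,0

step 1: dequeue 5; queue=[1,2,4,6]; order=5
step 2: dequeue 1; queue=[2,4,6,0]; order=5,1
step 3: dequeue 2; queue=[4,6,0,3]; order=5,1,2
step 4: dequeue 4; queue=[6,0,3]; order=5,1,2,4
step 5: dequeue 6; queue=[0,3]; order=5,1,2,4,6
step 6: dequeue 0; queue=[3]; order=5,1,2,4,6,0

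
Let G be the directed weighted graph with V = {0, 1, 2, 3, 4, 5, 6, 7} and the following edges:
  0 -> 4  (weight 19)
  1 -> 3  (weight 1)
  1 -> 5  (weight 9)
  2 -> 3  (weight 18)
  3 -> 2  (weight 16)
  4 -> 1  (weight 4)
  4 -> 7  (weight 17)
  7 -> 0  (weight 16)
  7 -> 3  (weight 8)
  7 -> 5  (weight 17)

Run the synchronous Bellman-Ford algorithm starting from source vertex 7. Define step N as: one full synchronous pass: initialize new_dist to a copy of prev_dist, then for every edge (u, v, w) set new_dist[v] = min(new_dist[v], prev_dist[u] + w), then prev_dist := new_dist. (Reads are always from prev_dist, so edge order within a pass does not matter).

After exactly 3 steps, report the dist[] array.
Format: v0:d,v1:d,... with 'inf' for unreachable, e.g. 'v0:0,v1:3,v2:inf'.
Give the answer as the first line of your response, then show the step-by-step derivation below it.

v0:16,v1:39,v2:24,v3:8,v4:35,v5:17,v6:inf,v7:0

step 1: dist = v0:16,v1:inf,v2:inf,v3:8,v4:inf,v5:17,v6:inf,v7:0
step 2: dist = v0:16,v1:inf,v2:24,v3:8,v4:35,v5:17,v6:inf,v7:0
step 3: dist = v0:16,v1:39,v2:24,v3:8,v4:35,v5:17,v6:inf,v7:0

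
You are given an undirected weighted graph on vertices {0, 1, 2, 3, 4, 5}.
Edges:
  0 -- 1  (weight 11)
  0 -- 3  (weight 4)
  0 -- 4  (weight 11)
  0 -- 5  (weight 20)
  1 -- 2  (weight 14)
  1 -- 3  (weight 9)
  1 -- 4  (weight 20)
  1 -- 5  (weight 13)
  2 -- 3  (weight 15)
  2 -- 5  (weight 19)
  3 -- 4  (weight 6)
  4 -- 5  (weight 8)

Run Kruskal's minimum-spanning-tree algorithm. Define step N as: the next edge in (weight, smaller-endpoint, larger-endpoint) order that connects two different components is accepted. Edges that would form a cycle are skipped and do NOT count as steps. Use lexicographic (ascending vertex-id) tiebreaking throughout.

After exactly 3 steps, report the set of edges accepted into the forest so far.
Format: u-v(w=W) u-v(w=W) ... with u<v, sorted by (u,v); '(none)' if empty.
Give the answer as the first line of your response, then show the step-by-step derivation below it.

0-3(w=4) 3-4(w=6) 4-5(w=8)

step 1: add edge 0-3 (w=4); MST = {0-3(w=4)}
step 2: add edge 3-4 (w=6); MST = {0-3(w=4) 3-4(w=6)}
step 3: add edge 4-5 (w=8); MST = {0-3(w=4) 3-4(w=6) 4-5(w=8)}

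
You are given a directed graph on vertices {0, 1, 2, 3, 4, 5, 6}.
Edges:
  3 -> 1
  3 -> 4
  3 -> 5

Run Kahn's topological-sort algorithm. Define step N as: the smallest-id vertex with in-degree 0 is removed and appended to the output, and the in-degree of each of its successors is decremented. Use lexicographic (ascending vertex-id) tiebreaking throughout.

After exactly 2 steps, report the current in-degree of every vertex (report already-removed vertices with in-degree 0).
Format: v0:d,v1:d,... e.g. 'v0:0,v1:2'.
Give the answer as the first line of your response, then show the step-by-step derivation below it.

v0:0,v1:1,v2:0,v3:0,v4:1,v5:1,v6:0

step 1: output 0; order=[0]; indeg=(0,1,0,0,1,1,0)
step 2: output 2; order=[0,2]; indeg=(0,1,0,0,1,1,0)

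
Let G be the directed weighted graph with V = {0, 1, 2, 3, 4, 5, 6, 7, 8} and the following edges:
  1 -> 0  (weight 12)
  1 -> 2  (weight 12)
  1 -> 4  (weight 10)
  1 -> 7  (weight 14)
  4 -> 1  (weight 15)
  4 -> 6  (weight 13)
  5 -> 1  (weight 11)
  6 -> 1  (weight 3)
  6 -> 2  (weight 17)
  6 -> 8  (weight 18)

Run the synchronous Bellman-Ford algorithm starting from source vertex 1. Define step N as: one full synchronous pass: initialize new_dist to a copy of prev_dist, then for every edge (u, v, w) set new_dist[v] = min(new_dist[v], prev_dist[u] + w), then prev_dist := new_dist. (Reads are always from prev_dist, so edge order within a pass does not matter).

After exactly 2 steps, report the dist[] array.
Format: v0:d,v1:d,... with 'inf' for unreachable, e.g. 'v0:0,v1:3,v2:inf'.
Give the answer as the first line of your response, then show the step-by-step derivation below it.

v0:12,v1:0,v2:12,v3:inf,v4:10,v5:inf,v6:23,v7:14,v8:inf

step 1: dist = v0:12,v1:0,v2:12,v3:inf,v4:10,v5:inf,v6:inf,v7:14,v8:inf
step 2: dist = v0:12,v1:0,v2:12,v3:inf,v4:10,v5:inf,v6:23,v7:14,v8:inf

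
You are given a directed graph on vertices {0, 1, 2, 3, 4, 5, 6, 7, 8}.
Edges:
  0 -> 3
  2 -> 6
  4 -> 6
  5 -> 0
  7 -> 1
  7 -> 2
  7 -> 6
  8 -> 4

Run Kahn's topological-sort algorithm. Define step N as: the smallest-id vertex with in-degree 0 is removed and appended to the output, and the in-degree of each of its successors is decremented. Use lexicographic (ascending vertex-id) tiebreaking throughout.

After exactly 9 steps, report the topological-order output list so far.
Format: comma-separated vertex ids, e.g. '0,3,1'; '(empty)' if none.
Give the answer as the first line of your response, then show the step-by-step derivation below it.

5,0,3,7,1,2,8,4,6

step 1: output 5; order=[5]; indeg=(0,1,1,1,1,0,3,0,0)
step 2: output 0; order=[5,0]; indeg=(0,1,1,0,1,0,3,0,0)
step 3: output 3; order=[5,0,3]; indeg=(0,1,1,0,1,0,3,0,0)
step 4: output 7; order=[5,0,3,7]; indeg=(0,0,0,0,1,0,2,0,0)
step 5: output 1; order=[5,0,3,7,1]; indeg=(0,0,0,0,1,0,2,0,0)
step 6: output 2; order=[5,0,3,7,1,2]; indeg=(0,0,0,0,1,0,1,0,0)
step 7: output 8; order=[5,0,3,7,1,2,8]; indeg=(0,0,0,0,0,0,1,0,0)
step 8: output 4; order=[5,0,3,7,1,2,8,4]; indeg=(0,0,0,0,0,0,0,0,0)
step 9: output 6; order=[5,0,3,7,1,2,8,4,6]; indeg=(0,0,0,0,0,0,0,0,0)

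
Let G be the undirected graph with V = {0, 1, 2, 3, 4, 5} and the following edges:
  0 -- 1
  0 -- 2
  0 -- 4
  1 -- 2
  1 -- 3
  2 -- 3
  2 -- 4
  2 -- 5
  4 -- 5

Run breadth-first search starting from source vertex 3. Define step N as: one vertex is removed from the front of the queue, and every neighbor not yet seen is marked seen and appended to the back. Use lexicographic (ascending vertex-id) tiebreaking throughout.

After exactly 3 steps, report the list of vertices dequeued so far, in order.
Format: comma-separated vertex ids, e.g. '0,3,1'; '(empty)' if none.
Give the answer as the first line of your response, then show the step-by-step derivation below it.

3,1,2

step 1: dequeue 3; queue=[1,2]; order=3
step 2: dequeue 1; queue=[2,0]; order=3,1
step 3: dequeue 2; queue=[0,4,5]; order=3,1,2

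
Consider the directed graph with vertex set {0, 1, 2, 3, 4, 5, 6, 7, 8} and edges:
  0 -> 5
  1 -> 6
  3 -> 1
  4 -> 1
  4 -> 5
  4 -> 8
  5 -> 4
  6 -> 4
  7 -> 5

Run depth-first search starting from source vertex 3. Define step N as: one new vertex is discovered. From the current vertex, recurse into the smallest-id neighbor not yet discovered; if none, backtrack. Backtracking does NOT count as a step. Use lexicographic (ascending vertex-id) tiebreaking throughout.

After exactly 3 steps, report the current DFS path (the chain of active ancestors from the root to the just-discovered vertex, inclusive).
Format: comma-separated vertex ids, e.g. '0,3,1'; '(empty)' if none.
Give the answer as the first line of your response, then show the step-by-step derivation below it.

3,1,6

step 1: discover 3; path=3; order=3
step 2: discover 1; path=3>1; order=3,1
step 3: discover 6; path=3>1>6; order=3,1,6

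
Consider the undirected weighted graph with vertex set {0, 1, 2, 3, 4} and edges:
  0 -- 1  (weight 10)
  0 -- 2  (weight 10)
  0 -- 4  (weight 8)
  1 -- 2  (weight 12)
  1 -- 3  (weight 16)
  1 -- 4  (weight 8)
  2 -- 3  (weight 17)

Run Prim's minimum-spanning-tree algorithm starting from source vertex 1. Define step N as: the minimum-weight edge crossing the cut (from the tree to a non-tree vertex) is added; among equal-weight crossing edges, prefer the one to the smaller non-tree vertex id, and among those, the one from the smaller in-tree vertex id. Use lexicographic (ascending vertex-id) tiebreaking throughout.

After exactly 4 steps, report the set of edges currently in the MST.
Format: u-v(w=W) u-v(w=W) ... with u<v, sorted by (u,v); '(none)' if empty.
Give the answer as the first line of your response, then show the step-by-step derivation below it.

0-2(w=10) 0-4(w=8) 1-3(w=16) 1-4(w=8)

step 1: add edge 1-4 (w=8); MST = {1-4(w=8)}
step 2: add edge 0-4 (w=8); MST = {0-4(w=8) 1-4(w=8)}
step 3: add edge 0-2 (w=10); MST = {0-2(w=10) 0-4(w=8) 1-4(w=8)}
step 4: add edge 1-3 (w=16); MST = {0-2(w=10) 0-4(w=8) 1-3(w=16) 1-4(w=8)}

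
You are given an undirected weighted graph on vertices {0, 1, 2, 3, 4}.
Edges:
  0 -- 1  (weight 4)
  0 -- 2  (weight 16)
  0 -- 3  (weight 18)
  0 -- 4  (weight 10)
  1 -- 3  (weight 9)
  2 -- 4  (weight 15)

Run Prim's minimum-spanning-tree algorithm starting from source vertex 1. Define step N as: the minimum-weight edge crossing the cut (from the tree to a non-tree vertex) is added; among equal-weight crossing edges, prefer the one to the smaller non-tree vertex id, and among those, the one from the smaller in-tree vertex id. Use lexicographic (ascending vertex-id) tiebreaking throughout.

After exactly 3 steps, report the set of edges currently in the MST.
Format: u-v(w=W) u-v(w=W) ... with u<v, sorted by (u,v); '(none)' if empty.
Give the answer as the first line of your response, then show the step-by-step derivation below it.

0-1(w=4) 0-4(w=10) 1-3(w=9)

step 1: add edge 0-1 (w=4); MST = {0-1(w=4)}
step 2: add edge 1-3 (w=9); MST = {0-1(w=4) 1-3(w=9)}
step 3: add edge 0-4 (w=10); MST = {0-1(w=4) 0-4(w=10) 1-3(w=9)}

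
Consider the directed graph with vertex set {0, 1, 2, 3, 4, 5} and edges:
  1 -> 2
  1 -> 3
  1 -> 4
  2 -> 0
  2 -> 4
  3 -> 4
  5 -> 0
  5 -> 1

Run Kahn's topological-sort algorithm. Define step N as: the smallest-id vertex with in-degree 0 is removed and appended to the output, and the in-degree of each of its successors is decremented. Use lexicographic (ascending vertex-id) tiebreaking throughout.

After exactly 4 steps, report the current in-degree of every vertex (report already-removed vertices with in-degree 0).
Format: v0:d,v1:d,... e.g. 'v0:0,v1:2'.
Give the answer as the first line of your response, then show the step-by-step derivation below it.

v0:0,v1:0,v2:0,v3:0,v4:1,v5:0

step 1: output 5; order=[5]; indeg=(1,0,1,1,3,0)
step 2: output 1; order=[5,1]; indeg=(1,0,0,0,2,0)
step 3: output 2; order=[5,1,2]; indeg=(0,0,0,0,1,0)
step 4: output 0; order=[5,1,2,0]; indeg=(0,0,0,0,1,0)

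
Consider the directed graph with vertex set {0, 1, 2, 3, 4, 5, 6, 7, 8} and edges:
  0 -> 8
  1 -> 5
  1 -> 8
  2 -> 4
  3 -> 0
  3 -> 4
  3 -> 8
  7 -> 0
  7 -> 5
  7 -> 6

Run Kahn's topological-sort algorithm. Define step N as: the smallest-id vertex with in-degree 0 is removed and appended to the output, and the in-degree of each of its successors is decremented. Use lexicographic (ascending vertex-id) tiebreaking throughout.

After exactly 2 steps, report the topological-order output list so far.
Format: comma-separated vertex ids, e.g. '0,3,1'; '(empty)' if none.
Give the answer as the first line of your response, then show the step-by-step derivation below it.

1,2

step 1: output 1; order=[1]; indeg=(2,0,0,0,2,1,1,0,2)
step 2: output 2; order=[1,2]; indeg=(2,0,0,0,1,1,1,0,2)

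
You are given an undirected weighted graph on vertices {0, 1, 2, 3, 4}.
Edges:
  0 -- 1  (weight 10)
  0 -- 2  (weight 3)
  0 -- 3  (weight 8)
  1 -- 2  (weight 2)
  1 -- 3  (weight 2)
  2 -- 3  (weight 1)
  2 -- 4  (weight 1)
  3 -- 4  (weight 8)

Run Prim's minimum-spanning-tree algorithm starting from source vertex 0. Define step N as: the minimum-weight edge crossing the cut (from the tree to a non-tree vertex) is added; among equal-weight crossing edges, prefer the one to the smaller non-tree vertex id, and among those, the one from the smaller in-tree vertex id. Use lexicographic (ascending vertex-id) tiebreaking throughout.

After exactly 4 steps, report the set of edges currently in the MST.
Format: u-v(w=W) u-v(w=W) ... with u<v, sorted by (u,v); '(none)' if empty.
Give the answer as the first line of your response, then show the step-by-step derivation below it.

0-2(w=3) 1-2(w=2) 2-3(w=1) 2-4(w=1)

step 1: add edge 0-2 (w=3); MST = {0-2(w=3)}
step 2: add edge 2-3 (w=1); MST = {0-2(w=3) 2-3(w=1)}
step 3: add edge 2-4 (w=1); MST = {0-2(w=3) 2-3(w=1) 2-4(w=1)}
step 4: add edge 1-2 (w=2); MST = {0-2(w=3) 1-2(w=2) 2-3(w=1) 2-4(w=1)}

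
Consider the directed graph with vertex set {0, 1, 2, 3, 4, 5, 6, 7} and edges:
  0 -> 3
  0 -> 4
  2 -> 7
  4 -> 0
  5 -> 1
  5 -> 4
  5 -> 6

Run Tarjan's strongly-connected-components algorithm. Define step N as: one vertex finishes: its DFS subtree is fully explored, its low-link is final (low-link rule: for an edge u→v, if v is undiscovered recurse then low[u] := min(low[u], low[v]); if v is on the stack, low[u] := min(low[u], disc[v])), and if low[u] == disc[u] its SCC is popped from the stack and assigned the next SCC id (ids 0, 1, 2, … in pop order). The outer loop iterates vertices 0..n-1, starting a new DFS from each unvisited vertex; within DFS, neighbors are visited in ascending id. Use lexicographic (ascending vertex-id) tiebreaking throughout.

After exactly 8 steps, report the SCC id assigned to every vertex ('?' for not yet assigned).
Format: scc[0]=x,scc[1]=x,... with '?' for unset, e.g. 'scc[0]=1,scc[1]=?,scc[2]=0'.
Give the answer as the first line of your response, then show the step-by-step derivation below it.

scc[0]=1,scc[1]=2,scc[2]=4,scc[3]=0,scc[4]=1,scc[5]=6,scc[6]=5,scc[7]=3

step 1: low=(low[0]=0,low[1]=?,low[2]=?,low[3]=1,low[4]=?,low[5]=?,low[6]=?,low[7]=?); scc=(scc[0]=?,scc[1]=?,scc[2]=?,scc[3]=0,scc[4]=?,scc[5]=?,scc[6]=?,scc[7]=?)
step 2: low=(low[0]=0,low[1]=?,low[2]=?,low[3]=1,low[4]=0,low[5]=?,low[6]=?,low[7]=?); scc=(scc[0]=?,scc[1]=?,scc[2]=?,scc[3]=0,scc[4]=?,scc[5]=?,scc[6]=?,scc[7]=?)
step 3: low=(low[0]=0,low[1]=?,low[2]=?,low[3]=1,low[4]=0,low[5]=?,low[6]=?,low[7]=?); scc=(scc[0]=1,scc[1]=?,scc[2]=?,scc[3]=0,scc[4]=1,scc[5]=?,scc[6]=?,scc[7]=?)
step 4: low=(low[0]=0,low[1]=3,low[2]=?,low[3]=1,low[4]=0,low[5]=?,low[6]=?,low[7]=?); scc=(scc[0]=1,scc[1]=2,scc[2]=?,scc[3]=0,scc[4]=1,scc[5]=?,scc[6]=?,scc[7]=?)
step 5: low=(low[0]=0,low[1]=3,low[2]=4,low[3]=1,low[4]=0,low[5]=?,low[6]=?,low[7]=5); scc=(scc[0]=1,scc[1]=2,scc[2]=?,scc[3]=0,scc[4]=1,scc[5]=?,scc[6]=?,scc[7]=3)
step 6: low=(low[0]=0,low[1]=3,low[2]=4,low[3]=1,low[4]=0,low[5]=?,low[6]=?,low[7]=5); scc=(scc[0]=1,scc[1]=2,scc[2]=4,scc[3]=0,scc[4]=1,scc[5]=?,scc[6]=?,scc[7]=3)
step 7: low=(low[0]=0,low[1]=3,low[2]=4,low[3]=1,low[4]=0,low[5]=6,low[6]=7,low[7]=5); scc=(scc[0]=1,scc[1]=2,scc[2]=4,scc[3]=0,scc[4]=1,scc[5]=?,scc[6]=5,scc[7]=3)
step 8: low=(low[0]=0,low[1]=3,low[2]=4,low[3]=1,low[4]=0,low[5]=6,low[6]=7,low[7]=5); scc=(scc[0]=1,scc[1]=2,scc[2]=4,scc[3]=0,scc[4]=1,scc[5]=6,scc[6]=5,scc[7]=3)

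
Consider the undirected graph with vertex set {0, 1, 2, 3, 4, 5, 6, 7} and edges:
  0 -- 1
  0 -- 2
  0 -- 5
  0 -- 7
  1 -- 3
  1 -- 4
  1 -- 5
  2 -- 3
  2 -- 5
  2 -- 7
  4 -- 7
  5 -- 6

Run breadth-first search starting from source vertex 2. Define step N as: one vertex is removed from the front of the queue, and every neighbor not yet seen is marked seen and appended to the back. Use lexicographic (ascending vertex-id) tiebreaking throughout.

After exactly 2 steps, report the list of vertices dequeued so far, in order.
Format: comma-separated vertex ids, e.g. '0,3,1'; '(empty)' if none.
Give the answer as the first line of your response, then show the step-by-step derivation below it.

2,0

step 1: dequeue 2; queue=[0,3,5,7]; order=2
step 2: dequeue 0; queue=[3,5,7,1]; order=2,0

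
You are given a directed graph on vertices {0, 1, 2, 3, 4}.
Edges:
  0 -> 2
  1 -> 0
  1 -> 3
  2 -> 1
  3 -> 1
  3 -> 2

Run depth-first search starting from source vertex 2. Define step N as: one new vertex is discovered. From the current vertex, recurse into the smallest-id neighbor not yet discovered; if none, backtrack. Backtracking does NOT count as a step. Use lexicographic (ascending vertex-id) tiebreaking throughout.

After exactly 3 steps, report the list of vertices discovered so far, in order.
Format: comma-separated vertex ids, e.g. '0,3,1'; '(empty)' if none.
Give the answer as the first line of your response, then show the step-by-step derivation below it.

2,1,0

step 1: discover 2; path=2; order=2
step 2: discover 1; path=2>1; order=2,1
step 3: discover 0; path=2>1>0; order=2,1,0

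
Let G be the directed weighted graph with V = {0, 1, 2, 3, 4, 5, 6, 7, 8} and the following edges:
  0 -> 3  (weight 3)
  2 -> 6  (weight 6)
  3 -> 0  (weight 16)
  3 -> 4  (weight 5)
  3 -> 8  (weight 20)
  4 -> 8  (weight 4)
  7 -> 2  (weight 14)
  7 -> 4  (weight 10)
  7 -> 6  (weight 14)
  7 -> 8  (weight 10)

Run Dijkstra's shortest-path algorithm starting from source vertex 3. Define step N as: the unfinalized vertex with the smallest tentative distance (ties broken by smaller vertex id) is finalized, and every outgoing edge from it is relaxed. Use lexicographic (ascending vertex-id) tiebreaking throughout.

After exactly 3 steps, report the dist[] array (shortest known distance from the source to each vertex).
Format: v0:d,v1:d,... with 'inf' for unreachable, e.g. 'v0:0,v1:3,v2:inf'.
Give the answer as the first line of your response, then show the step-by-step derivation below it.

v0:16,v1:inf,v2:inf,v3:0,v4:5,v5:inf,v6:inf,v7:inf,v8:9

step 1: dist = v0:16,v1:inf,v2:inf,v3:0,v4:5,v5:inf,v6:inf,v7:inf,v8:20
step 2: dist = v0:16,v1:inf,v2:inf,v3:0,v4:5,v5:inf,v6:inf,v7:inf,v8:9
step 3: dist = v0:16,v1:inf,v2:inf,v3:0,v4:5,v5:inf,v6:inf,v7:inf,v8:9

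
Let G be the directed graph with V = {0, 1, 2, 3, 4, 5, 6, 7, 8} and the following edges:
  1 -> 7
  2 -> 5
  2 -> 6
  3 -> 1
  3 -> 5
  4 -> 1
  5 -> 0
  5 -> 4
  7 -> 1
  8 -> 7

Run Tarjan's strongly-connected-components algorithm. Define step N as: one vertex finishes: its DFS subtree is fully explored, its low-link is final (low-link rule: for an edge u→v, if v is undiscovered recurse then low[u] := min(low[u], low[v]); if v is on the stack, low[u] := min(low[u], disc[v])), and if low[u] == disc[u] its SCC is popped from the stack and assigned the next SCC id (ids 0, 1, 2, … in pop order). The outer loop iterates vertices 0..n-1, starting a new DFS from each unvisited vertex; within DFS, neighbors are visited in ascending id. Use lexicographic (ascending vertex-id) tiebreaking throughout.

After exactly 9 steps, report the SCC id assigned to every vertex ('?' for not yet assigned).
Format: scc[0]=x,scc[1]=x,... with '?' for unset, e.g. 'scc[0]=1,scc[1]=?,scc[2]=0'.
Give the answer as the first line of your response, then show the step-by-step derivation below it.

scc[0]=0,scc[1]=1,scc[2]=5,scc[3]=6,scc[4]=2,scc[5]=3,scc[6]=4,scc[7]=1,scc[8]=7

step 1: low=(low[0]=0,low[1]=?,low[2]=?,low[3]=?,low[4]=?,low[5]=?,low[6]=?,low[7]=?,low[8]=?); scc=(scc[0]=0,scc[1]=?,scc[2]=?,scc[3]=?,scc[4]=?,scc[5]=?,scc[6]=?,scc[7]=?,scc[8]=?)
step 2: low=(low[0]=0,low[1]=1,low[2]=?,low[3]=?,low[4]=?,low[5]=?,low[6]=?,low[7]=1,low[8]=?); scc=(scc[0]=0,scc[1]=?,scc[2]=?,scc[3]=?,scc[4]=?,scc[5]=?,scc[6]=?,scc[7]=?,scc[8]=?)
step 3: low=(low[0]=0,low[1]=1,low[2]=?,low[3]=?,low[4]=?,low[5]=?,low[6]=?,low[7]=1,low[8]=?); scc=(scc[0]=0,scc[1]=1,scc[2]=?,scc[3]=?,scc[4]=?,scc[5]=?,scc[6]=?,scc[7]=1,scc[8]=?)
step 4: low=(low[0]=0,low[1]=1,low[2]=3,low[3]=?,low[4]=5,low[5]=4,low[6]=?,low[7]=1,low[8]=?); scc=(scc[0]=0,scc[1]=1,scc[2]=?,scc[3]=?,scc[4]=2,scc[5]=?,scc[6]=?,scc[7]=1,scc[8]=?)
step 5: low=(low[0]=0,low[1]=1,low[2]=3,low[3]=?,low[4]=5,low[5]=4,low[6]=?,low[7]=1,low[8]=?); scc=(scc[0]=0,scc[1]=1,scc[2]=?,scc[3]=?,scc[4]=2,scc[5]=3,scc[6]=?,scc[7]=1,scc[8]=?)
step 6: low=(low[0]=0,low[1]=1,low[2]=3,low[3]=?,low[4]=5,low[5]=4,low[6]=6,low[7]=1,low[8]=?); scc=(scc[0]=0,scc[1]=1,scc[2]=?,scc[3]=?,scc[4]=2,scc[5]=3,scc[6]=4,scc[7]=1,scc[8]=?)
step 7: low=(low[0]=0,low[1]=1,low[2]=3,low[3]=?,low[4]=5,low[5]=4,low[6]=6,low[7]=1,low[8]=?); scc=(scc[0]=0,scc[1]=1,scc[2]=5,scc[3]=?,scc[4]=2,scc[5]=3,scc[6]=4,scc[7]=1,scc[8]=?)
step 8: low=(low[0]=0,low[1]=1,low[2]=3,low[3]=7,low[4]=5,low[5]=4,low[6]=6,low[7]=1,low[8]=?); scc=(scc[0]=0,scc[1]=1,scc[2]=5,scc[3]=6,scc[4]=2,scc[5]=3,scc[6]=4,scc[7]=1,scc[8]=?)
step 9: low=(low[0]=0,low[1]=1,low[2]=3,low[3]=7,low[4]=5,low[5]=4,low[6]=6,low[7]=1,low[8]=8); scc=(scc[0]=0,scc[1]=1,scc[2]=5,scc[3]=6,scc[4]=2,scc[5]=3,scc[6]=4,scc[7]=1,scc[8]=7)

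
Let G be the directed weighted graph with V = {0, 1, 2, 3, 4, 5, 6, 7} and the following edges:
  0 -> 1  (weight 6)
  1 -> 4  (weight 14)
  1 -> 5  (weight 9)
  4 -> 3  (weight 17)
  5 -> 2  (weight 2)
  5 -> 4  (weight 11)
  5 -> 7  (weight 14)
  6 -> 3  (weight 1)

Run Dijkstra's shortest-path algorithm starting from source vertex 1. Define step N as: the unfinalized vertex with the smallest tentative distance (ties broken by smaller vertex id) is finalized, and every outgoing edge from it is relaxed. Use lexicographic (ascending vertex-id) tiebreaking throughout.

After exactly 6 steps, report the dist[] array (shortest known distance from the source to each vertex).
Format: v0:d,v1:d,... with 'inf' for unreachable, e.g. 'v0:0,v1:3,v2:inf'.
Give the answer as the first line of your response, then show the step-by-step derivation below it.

v0:inf,v1:0,v2:11,v3:31,v4:14,v5:9,v6:inf,v7:23

step 1: dist = v0:inf,v1:0,v2:inf,v3:inf,v4:14,v5:9,v6:inf,v7:inf
step 2: dist = v0:inf,v1:0,v2:11,v3:inf,v4:14,v5:9,v6:inf,v7:23
step 3: dist = v0:inf,v1:0,v2:11,v3:inf,v4:14,v5:9,v6:inf,v7:23
step 4: dist = v0:inf,v1:0,v2:11,v3:31,v4:14,v5:9,v6:inf,v7:23
step 5: dist = v0:inf,v1:0,v2:11,v3:31,v4:14,v5:9,v6:inf,v7:23
step 6: dist = v0:inf,v1:0,v2:11,v3:31,v4:14,v5:9,v6:inf,v7:23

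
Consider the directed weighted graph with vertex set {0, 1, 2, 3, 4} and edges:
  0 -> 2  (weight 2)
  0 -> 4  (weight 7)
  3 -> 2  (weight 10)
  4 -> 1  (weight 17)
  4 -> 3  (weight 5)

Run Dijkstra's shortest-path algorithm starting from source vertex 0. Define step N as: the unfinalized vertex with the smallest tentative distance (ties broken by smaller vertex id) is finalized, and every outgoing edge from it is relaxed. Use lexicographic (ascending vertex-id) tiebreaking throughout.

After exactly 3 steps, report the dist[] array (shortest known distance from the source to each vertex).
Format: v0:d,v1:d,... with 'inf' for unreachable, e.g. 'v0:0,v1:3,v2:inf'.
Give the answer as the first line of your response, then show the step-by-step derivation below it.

v0:0,v1:24,v2:2,v3:12,v4:7

step 1: dist = v0:0,v1:inf,v2:2,v3:inf,v4:7
step 2: dist = v0:0,v1:inf,v2:2,v3:inf,v4:7
step 3: dist = v0:0,v1:24,v2:2,v3:12,v4:7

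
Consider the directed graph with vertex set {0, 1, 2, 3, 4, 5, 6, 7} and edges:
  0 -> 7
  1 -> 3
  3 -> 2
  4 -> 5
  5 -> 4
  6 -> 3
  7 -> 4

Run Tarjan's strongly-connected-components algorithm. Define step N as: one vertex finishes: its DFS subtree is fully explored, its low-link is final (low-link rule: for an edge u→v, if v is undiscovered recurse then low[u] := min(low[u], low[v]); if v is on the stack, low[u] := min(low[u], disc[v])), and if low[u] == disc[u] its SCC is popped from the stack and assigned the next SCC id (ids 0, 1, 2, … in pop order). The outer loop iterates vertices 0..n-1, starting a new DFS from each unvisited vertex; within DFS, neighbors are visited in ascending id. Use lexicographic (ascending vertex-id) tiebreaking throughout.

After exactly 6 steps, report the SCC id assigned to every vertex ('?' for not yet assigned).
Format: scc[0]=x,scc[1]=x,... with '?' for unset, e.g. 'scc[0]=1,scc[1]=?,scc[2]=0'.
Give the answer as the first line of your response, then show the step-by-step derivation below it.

scc[0]=2,scc[1]=?,scc[2]=3,scc[3]=4,scc[4]=0,scc[5]=0,scc[6]=?,scc[7]=1

step 1: low=(low[0]=0,low[1]=?,low[2]=?,low[3]=?,low[4]=2,low[5]=2,low[6]=?,low[7]=1); scc=(scc[0]=?,scc[1]=?,scc[2]=?,scc[3]=?,scc[4]=?,scc[5]=?,scc[6]=?,scc[7]=?)
step 2: low=(low[0]=0,low[1]=?,low[2]=?,low[3]=?,low[4]=2,low[5]=2,low[6]=?,low[7]=1); scc=(scc[0]=?,scc[1]=?,scc[2]=?,scc[3]=?,scc[4]=0,scc[5]=0,scc[6]=?,scc[7]=?)
step 3: low=(low[0]=0,low[1]=?,low[2]=?,low[3]=?,low[4]=2,low[5]=2,low[6]=?,low[7]=1); scc=(scc[0]=?,scc[1]=?,scc[2]=?,scc[3]=?,scc[4]=0,scc[5]=0,scc[6]=?,scc[7]=1)
step 4: low=(low[0]=0,low[1]=?,low[2]=?,low[3]=?,low[4]=2,low[5]=2,low[6]=?,low[7]=1); scc=(scc[0]=2,scc[1]=?,scc[2]=?,scc[3]=?,scc[4]=0,scc[5]=0,scc[6]=?,scc[7]=1)
step 5: low=(low[0]=0,low[1]=4,low[2]=6,low[3]=5,low[4]=2,low[5]=2,low[6]=?,low[7]=1); scc=(scc[0]=2,scc[1]=?,scc[2]=3,scc[3]=?,scc[4]=0,scc[5]=0,scc[6]=?,scc[7]=1)
step 6: low=(low[0]=0,low[1]=4,low[2]=6,low[3]=5,low[4]=2,low[5]=2,low[6]=?,low[7]=1); scc=(scc[0]=2,scc[1]=?,scc[2]=3,scc[3]=4,scc[4]=0,scc[5]=0,scc[6]=?,scc[7]=1)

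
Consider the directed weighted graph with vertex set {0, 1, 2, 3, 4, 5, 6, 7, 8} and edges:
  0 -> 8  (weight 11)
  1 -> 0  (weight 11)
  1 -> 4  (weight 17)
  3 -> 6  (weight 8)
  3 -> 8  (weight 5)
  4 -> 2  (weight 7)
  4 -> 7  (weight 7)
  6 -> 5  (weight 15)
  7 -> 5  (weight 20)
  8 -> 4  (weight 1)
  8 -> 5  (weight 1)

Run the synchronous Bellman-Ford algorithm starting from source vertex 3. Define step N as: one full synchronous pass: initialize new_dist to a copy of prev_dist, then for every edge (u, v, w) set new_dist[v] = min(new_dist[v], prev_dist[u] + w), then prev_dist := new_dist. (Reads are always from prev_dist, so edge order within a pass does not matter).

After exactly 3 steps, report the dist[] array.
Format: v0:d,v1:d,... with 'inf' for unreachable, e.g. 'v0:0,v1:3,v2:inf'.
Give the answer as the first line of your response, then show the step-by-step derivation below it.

v0:inf,v1:inf,v2:13,v3:0,v4:6,v5:6,v6:8,v7:13,v8:5

step 1: dist = v0:inf,v1:inf,v2:inf,v3:0,v4:inf,v5:inf,v6:8,v7:inf,v8:5
step 2: dist = v0:inf,v1:inf,v2:inf,v3:0,v4:6,v5:6,v6:8,v7:inf,v8:5
step 3: dist = v0:inf,v1:inf,v2:13,v3:0,v4:6,v5:6,v6:8,v7:13,v8:5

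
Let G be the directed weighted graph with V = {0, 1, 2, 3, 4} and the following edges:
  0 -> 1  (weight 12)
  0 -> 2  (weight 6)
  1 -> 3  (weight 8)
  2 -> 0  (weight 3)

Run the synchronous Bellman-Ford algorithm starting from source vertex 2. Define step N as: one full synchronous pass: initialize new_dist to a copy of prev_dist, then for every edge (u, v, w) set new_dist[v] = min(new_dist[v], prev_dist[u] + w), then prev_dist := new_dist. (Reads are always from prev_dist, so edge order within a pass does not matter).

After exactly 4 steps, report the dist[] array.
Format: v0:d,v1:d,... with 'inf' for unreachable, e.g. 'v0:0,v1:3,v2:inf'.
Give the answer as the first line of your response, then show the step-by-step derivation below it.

v0:3,v1:15,v2:0,v3:23,v4:inf

step 1: dist = v0:3,v1:inf,v2:0,v3:inf,v4:inf
step 2: dist = v0:3,v1:15,v2:0,v3:inf,v4:inf
step 3: dist = v0:3,v1:15,v2:0,v3:23,v4:inf
step 4: dist = v0:3,v1:15,v2:0,v3:23,v4:inf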